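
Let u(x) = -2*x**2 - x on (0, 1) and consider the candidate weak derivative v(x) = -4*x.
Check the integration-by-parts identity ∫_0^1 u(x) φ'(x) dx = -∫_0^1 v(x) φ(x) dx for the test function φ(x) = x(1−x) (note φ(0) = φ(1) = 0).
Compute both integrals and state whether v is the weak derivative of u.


LHS = 1/2, RHS = 1/3. No, v is not the weak derivative of u.

u(x) = -2*x**2 - x, classical derivative u'(x) = -4*x - 1.
φ(x) = x(1−x), so φ'(x) = 1 - 2*x.
Note φ(0) = φ(1) = 0, so the boundary term u·φ vanishes.
LHS = ∫_0^1 u(x) φ'(x) dx = ∫_0^1 (4*x^3 - x) dx. Term by term:
  ∫_0^1 4*x^3 dx = 1;  ∫_0^1 -x dx = -1/2.
Sum: 1 − 1/2 = 1/2.
So LHS = 1/2.
∫_0^1 v(x) φ(x) dx = ∫_0^1 (4*x^3 - 4*x^2) dx. Term by term:
  ∫_0^1 4*x^3 dx = 1;  ∫_0^1 -4*x^2 dx = -4/3.
Sum: 1 − 4/3 = -1/3.
So RHS = -∫_0^1 v(x) φ(x) dx = 1/3.
LHS − RHS = 1/6 ≠ 0, so the identity fails.
(For a valid weak derivative the identity must hold for EVERY test function, in particular this one. The failure shows v is NOT the weak derivative of u.)
Correct weak derivative would be u'(x) = -4*x - 1.


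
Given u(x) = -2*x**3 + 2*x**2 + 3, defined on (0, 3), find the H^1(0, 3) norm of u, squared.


||u||_{H^1}^2 = 9000/7

The H^1 norm (squared) on an interval (0, L) is
  ||u||_{H^1}^2 = ∫_0^L u(x)^2 dx + ∫_0^L u'(x)^2 dx.
Compute u'(x) = -6*x**2 + 4*x.
Then u(x)^2 = 4*x**6 - 8*x**5 + 4*x**4 - 12*x**3 + 12*x**2 + 9 and u'(x)^2 = 36*x**4 - 48*x**3 + 16*x**2.
Integrate each monomial from 0 to 3 using ∫_0^3 c·x^n dx = c·3^(n+1)/(n+1):
  ∫_0^3 u(x)^2 dx = ∫_0^3 (4*x^6 - 8*x^5 + 4*x^4 - 12*x^3 + 12*x^2 + 9) dx. Term by term:
    ∫_0^3 4*x^6 dx = 8748/7;  ∫_0^3 -8*x^5 dx = -972;  ∫_0^3 4*x^4 dx = 972/5;
    ∫_0^3 -12*x^3 dx = -243;  ∫_0^3 12*x^2 dx = 108;  ∫_0^3 9 dx = 27.
  Sum: 8748/7 − 972 + 972/5 − 243 + 108 + 27 = 12744/35.
  ∫_0^3 u'(x)^2 dx = ∫_0^3 (36*x^4 - 48*x^3 + 16*x^2) dx. Term by term:
    ∫_0^3 36*x^4 dx = 8748/5;  ∫_0^3 -48*x^3 dx = -972;  ∫_0^3 16*x^2 dx = 144.
  Sum: 8748/5 − 972 + 144 = 4608/5.
Adding: ||u||_{H^1}^2 = 12744/35 + 4608/5 = 9000/7.


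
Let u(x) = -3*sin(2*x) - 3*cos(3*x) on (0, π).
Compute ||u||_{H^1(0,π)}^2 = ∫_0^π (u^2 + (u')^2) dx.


||u||_{H^1(0,π)}^2 = -144 + 135*π/2

u'(x) = 9*sin(3*x) - 6*cos(2*x).
Expand u² and (u')² and integrate term by term on (0, π), using: for integers n ≥ 1, ∫_0^π sin²(nx) dx = ∫_0^π cos²(nx) dx = π/2; for n ≠ n', ∫_0^π sin(nx)sin(n'x) dx = ∫_0^π cos(nx)cos(n'x) dx = 0; and by product-to-sum, ∫_0^π sin(nx)cos(n'x) dx = ½∫_0^π [sin((n+n')x) + sin((n−n')x)] dx, which is 0 when n+n' is even and 2n/(n²−n'²) when n+n' is odd (it need not vanish on (0, π)).
  u² squared terms: (-3)²·∫cos(3x)² dx = 9·π/2 = 9*π/2;  (-3)²·∫sin(2x)² dx = 9·π/2 = 9*π/2.
  u² cross terms: 2·(-3)·(-3)·∫cos(3x)·sin(2x) dx = 18·(-4/5) = -72/5.
  So ∫_0^π u² dx = 9*π/2 + 9*π/2 − 72/5 = -72/5 + 9*π.
  (u')² squared terms: (-6)²·∫cos(2x)² dx = 36·π/2 = 18*π;  (9)²·∫sin(3x)² dx = 81·π/2 = 81*π/2.
  (u')² cross terms: 2·(-6)·(9)·∫cos(2x)·sin(3x) dx = -108·(6/5) = -648/5.
  So ∫_0^π (u')² dx = 18*π + 81*π/2 − 648/5 = -648/5 + 117*π/2.
||u||_{H^1}^2 = (-72/5 + 9*π) + (-648/5 + 117*π/2) = -144 + 135*π/2.


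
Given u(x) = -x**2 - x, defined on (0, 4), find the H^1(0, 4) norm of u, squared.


||u||_{H^1}^2 = 7132/15

The H^1 norm (squared) on an interval (0, L) is
  ||u||_{H^1}^2 = ∫_0^L u(x)^2 dx + ∫_0^L u'(x)^2 dx.
Compute u'(x) = -2*x - 1.
Then u(x)^2 = x**4 + 2*x**3 + x**2 and u'(x)^2 = 4*x**2 + 4*x + 1.
Integrate each monomial from 0 to 4 using ∫_0^4 c·x^n dx = c·4^(n+1)/(n+1):
  ∫_0^4 u(x)^2 dx = ∫_0^4 (x^4 + 2*x^3 + x^2) dx. Term by term:
    ∫_0^4 x^4 dx = 1024/5;  ∫_0^4 2*x^3 dx = 128;  ∫_0^4 x^2 dx = 64/3.
  Sum: 1024/5 + 128 + 64/3 = 5312/15.
  ∫_0^4 u'(x)^2 dx = ∫_0^4 (4*x^2 + 4*x + 1) dx. Term by term:
    ∫_0^4 4*x^2 dx = 256/3;  ∫_0^4 4*x dx = 32;  ∫_0^4 1 dx = 4.
  Sum: 256/3 + 32 + 4 = 364/3.
Adding: ||u||_{H^1}^2 = 5312/15 + 364/3 = 7132/15.


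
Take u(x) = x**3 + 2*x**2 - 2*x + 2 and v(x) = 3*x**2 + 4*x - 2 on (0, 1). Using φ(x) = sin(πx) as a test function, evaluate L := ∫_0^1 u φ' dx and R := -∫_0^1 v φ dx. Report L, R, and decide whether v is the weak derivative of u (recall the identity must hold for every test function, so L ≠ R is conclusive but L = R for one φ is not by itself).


LHS = -3/π + 12/π^3, RHS = -3/π + 12/π^3. Yes, v = u' weakly.

u(x) = x**3 + 2*x**2 - 2*x + 2, classical derivative u'(x) = 3*x**2 + 4*x - 2.
φ(x) = sin(πx), so φ'(x) = π*cos(π*x).
Note φ(0) = φ(1) = 0, so the boundary term u·φ vanishes.
LHS = ∫_0^1 u(x) φ'(x) dx = ∫_0^1 (π*x^3*cos(π*x) + 2*π*x^2*cos(π*x) - 2*π*x*cos(π*x) + 2*π*cos(π*x)) dx. Term by term:
  ∫_0^1 2*π*cos(π*x) dx = 0;  ∫_0^1 π*x^3*cos(π*x) dx = -3/π + 12/π^3;  ∫_0^1 -2*π*x*cos(π*x) dx = 4/π;
  ∫_0^1 2*π*x^2*cos(π*x) dx = -4/π.
Sum: 0 + -3/π + 12/π^3 + 4/π − 4/π = -3/π + 12/π^3.
So LHS = -3/π + 12/π^3.
∫_0^1 v(x) φ(x) dx = ∫_0^1 (3*x^2*sin(π*x) + 4*x*sin(π*x) - 2*sin(π*x)) dx. Term by term:
  ∫_0^1 -2*sin(π*x) dx = -4/π;  ∫_0^1 3*x^2*sin(π*x) dx = -12/π^3 + 3/π;  ∫_0^1 4*x*sin(π*x) dx = 4/π.
Sum: -4/π + -12/π^3 + 3/π + 4/π = -12/π^3 + 3/π.
So RHS = -∫_0^1 v(x) φ(x) dx = -3/π + 12/π^3.
LHS = RHS, so the identity holds for this test φ.
Moreover u is smooth here and v(x) = u'(x) = 3*x**2 + 4*x - 2 pointwise, so the identity holds for every test function. Hence v is the weak derivative of u.


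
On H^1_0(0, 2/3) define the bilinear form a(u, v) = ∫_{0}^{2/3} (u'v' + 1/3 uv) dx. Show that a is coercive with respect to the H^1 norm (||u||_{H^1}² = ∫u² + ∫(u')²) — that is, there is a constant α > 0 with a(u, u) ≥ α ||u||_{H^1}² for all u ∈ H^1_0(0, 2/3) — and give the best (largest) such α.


α = (4 + 27*π^2)/(3*(4 + 9*π^2))

Coercivity of a(·,·) on H^1_0(0, 2/3) means a(u, u) ≥ α ||u||_{H^1}² for every u ∈ H^1_0.
The interval has length L = 2/3, and Poincaré/coercivity depend only on L. Here a(u, u) = ∫(u')² + (1/3)·∫u².
Here 0 < c = 1/3 < 1. The condition a(u,u) ≥ α||u||_{H^1}² reads (1−α)∫(u')² ≥ (α−c)∫u². Any admissible α is ≤ 1 (rapidly oscillating u have ∫u²/∫(u')² → 0), and α = 1 would force 0 ≥ (1−c)∫u², impossible since c < 1; so 1−α > 0. By the sharp Poincaré inequality on H^1_0 of an interval of length L, ∫(u')² ≥ (π/L)²∫u² with equality for the first sine mode sin(π(x−x₀)/L) (x₀ the left endpoint), so the inequality holds for all u iff (1−α)(π/L)² ≥ α − c, i.e. α ≤ ((π/L)² + c)/((π/L)² + 1) = (1 + c(L/π)²)/(1 + (L/π)²). With (π/L)² = 9*π^2/4 and c = 1/3, the largest admissible constant is α = ((π/L)² + c)/((π/L)² + 1).
Simplifying, α = (4 + 27*π^2)/(3*(4 + 9*π^2)).


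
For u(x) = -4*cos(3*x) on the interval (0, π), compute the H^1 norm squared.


||u||_{H^1(0,π)}^2 = 80*π

u'(x) = 12*sin(3*x).
Expand u² and (u')² and integrate term by term on (0, π), using: for integers n ≥ 1, ∫_0^π sin²(nx) dx = ∫_0^π cos²(nx) dx = π/2; for n ≠ n', ∫_0^π sin(nx)sin(n'x) dx = ∫_0^π cos(nx)cos(n'x) dx = 0; and by product-to-sum, ∫_0^π sin(nx)cos(n'x) dx = ½∫_0^π [sin((n+n')x) + sin((n−n')x)] dx, which is 0 when n+n' is even and 2n/(n²−n'²) when n+n' is odd (it need not vanish on (0, π)).
  u² squared terms: (-4)²·∫cos(3x)² dx = 16·π/2 = 8*π.
  So ∫_0^π u² dx = 8*π.
  (u')² squared terms: (12)²·∫sin(3x)² dx = 144·π/2 = 72*π.
  So ∫_0^π (u')² dx = 72*π.
||u||_{H^1}^2 = (8*π) + (72*π) = 80*π.


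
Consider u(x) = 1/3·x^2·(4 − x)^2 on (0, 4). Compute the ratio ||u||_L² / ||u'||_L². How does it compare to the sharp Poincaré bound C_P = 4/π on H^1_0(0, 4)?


||u||_L² / ||u'||_L² = 2*sqrt(3)/3 < C_P = 4/π.

u(x) = 1/3·x^2·(4 − x)^2, so u'(x) = 4*x*(x - 4)*(x - 2)/3.
u(x) = 1/3·x^2·(4 − x)^2 vanishes at x = 0 and x = 4, so u ∈ H^1_0(0, 4). Differentiate via the product rule and integrate the resulting polynomials term by term.
  ∫_0^4 u² dx = ∫_0^4 (x^8/9 - 16*x^7/9 + 32*x^6/3 - 256*x^5/9 + 256*x^4/9) dx. Term by term:
    ∫_0^4 x^8/9 dx = 262144/81;  ∫_0^4 -16*x^7/9 dx = -131072/9;  ∫_0^4 32*x^6/3 dx = 524288/21;
    ∫_0^4 -256*x^5/9 dx = -524288/27;  ∫_0^4 256*x^4/9 dx = 262144/45.
  Sum: 262144/81 − 131072/9 + 524288/21 − 524288/27 + 262144/45 = 131072/2835.
  ∫_0^4 (u')² dx = ∫_0^4 (16*x^6/9 - 64*x^5/3 + 832*x^4/9 - 512*x^3/3 + 1024*x^2/9) dx. Term by term:
    ∫_0^4 16*x^6/9 dx = 262144/63;  ∫_0^4 -64*x^5/3 dx = -131072/9;  ∫_0^4 832*x^4/9 dx = 851968/45;
    ∫_0^4 -512*x^3/3 dx = -32768/3;  ∫_0^4 1024*x^2/9 dx = 65536/27.
  Sum: 262144/63 − 131072/9 + 851968/45 − 32768/3 + 65536/27 = 32768/945.
∫_0^4 u² dx = 131072/2835, so ||u||_L² = 256*sqrt(70)/315.
∫_0^4 (u')² dx = 32768/945, so ||u'||_L² = 128*sqrt(210)/315.
Ratio ||u||_L² / ||u'||_L² = 2*sqrt(3)/3.
Sharp Poincaré constant on H^1_0(0, 4) is C_P = L/π = 4/π, achieved by sin(π/4·x).
A polynomial bump cannot attain the sharp Poincaré constant (only the first sine eigenfunction does), so the ratio is strictly less than C_P, consistent with ||u||_L² ≤ C_P ||u'||_L².


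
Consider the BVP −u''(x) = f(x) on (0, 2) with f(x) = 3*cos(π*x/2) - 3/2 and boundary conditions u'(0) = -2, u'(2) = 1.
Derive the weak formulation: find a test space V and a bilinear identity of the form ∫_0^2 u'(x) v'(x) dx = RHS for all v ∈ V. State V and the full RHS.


V = H^1(0, 2) (v unrestricted at boundary; u is determined up to an additive constant); weak form: ∫_0^2 u'v' dx = ∫_0^2 (3*cos(π*x/2) - 3/2) v dx + v(2) + 2·v(0) for all v ∈ V.

Multiply both sides by a test function v and integrate from 0 to 2:
  ∫_0^2 −u''(x) v(x) dx = ∫_0^2 f(x) v(x) dx.
Integrate the LHS by parts once:
  ∫_0^2 −u'' v dx = −[u'(x) v(x)]_0^2 + ∫_0^2 u'(x) v'(x) dx.
Thus ∫_0^2 u'(x) v'(x) dx = ∫_0^2 f(x) v(x) dx + [u'(x) v(x)]_0^2.
Choose V so that boundary terms are either known or forced to vanish.
u has inhomogeneous Neumann u'(0) = -2, u'(2) = 1. [u' v]_0^2 = (1)·v(2) − (-2)·v(0) = v(2) + 2·v(0). Take V = H^1(0, 2); boundary term becomes part of RHS.
Weak formulation: find u (satisfying any essential BC) such that ∫_0^2 u'(x) v'(x) dx = ∫_0^2 f v dx + v(2) + 2·v(0) for all v ∈ V (Neumann data are natural BCs: they enter the RHS as boundary terms).
Substituting f(x) = 3*cos(π*x/2) - 3/2, the right-hand side is ∫_0^2 (3*cos(π*x/2) - 3/2) v dx + v(2) + 2·v(0).
Compatibility check (pure Neumann): taking v ≡ 1 ∈ V gives 0 = ∫_0^2 f dx + (1) − (-2), i.e. ∫_0^2 f dx must equal u'(0) − u'(2) = -3. Indeed ∫_0^2 (3*cos(π*x/2) - 3/2) dx = -3, so the data are compatible. The solution is then unique only up to an additive constant (fix it e.g. by requiring ∫_0^2 u dx = 0).


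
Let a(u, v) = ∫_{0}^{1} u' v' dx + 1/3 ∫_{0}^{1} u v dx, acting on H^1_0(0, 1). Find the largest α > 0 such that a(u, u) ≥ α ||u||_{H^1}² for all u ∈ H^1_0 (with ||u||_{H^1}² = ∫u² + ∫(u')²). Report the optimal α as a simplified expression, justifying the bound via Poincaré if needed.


α = (1/3 + π^2)/(1 + π^2)

Coercivity of a(·,·) on H^1_0(0, 1) means a(u, u) ≥ α ||u||_{H^1}² for every u ∈ H^1_0.
The interval has length L = 1, and Poincaré/coercivity depend only on L. Here a(u, u) = ∫(u')² + (1/3)·∫u².
Here 0 < c = 1/3 < 1. The condition a(u,u) ≥ α||u||_{H^1}² reads (1−α)∫(u')² ≥ (α−c)∫u². Any admissible α is ≤ 1 (rapidly oscillating u have ∫u²/∫(u')² → 0), and α = 1 would force 0 ≥ (1−c)∫u², impossible since c < 1; so 1−α > 0. By the sharp Poincaré inequality on H^1_0 of an interval of length L, ∫(u')² ≥ (π/L)²∫u² with equality for the first sine mode sin(π(x−x₀)/L) (x₀ the left endpoint), so the inequality holds for all u iff (1−α)(π/L)² ≥ α − c, i.e. α ≤ ((π/L)² + c)/((π/L)² + 1) = (1 + c(L/π)²)/(1 + (L/π)²). With (π/L)² = π^2 and c = 1/3, the largest admissible constant is α = ((π/L)² + c)/((π/L)² + 1).
Simplifying, α = (1/3 + π^2)/(1 + π^2).


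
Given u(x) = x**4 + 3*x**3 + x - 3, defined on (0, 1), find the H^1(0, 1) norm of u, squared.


||u||_{H^1}^2 = 55187/1260

The H^1 norm (squared) on an interval (0, L) is
  ||u||_{H^1}^2 = ∫_0^L u(x)^2 dx + ∫_0^L u'(x)^2 dx.
Compute u'(x) = 4*x**3 + 9*x**2 + 1.
Then u(x)^2 = x**8 + 6*x**7 + 9*x**6 + 2*x**5 - 18*x**3 + x**2 - 6*x + 9 and u'(x)^2 = 16*x**6 + 72*x**5 + 81*x**4 + 8*x**3 + 18*x**2 + 1.
Integrate each monomial from 0 to 1 using ∫_0^1 c·x^n dx = c·1^(n+1)/(n+1):
  ∫_0^1 u(x)^2 dx = ∫_0^1 (x^8 + 6*x^7 + 9*x^6 + 2*x^5 - 18*x^3 + x^2 - 6*x + 9) dx. Term by term:
    ∫_0^1 x^8 dx = 1/9;  ∫_0^1 6*x^7 dx = 3/4;  ∫_0^1 9*x^6 dx = 9/7;
    ∫_0^1 2*x^5 dx = 1/3;  ∫_0^1 -18*x^3 dx = -9/2;  ∫_0^1 x^2 dx = 1/3;
    ∫_0^1 -6*x dx = -3;  ∫_0^1 9 dx = 9.
  Sum: 1/9 + 3/4 + 9/7 + 1/3 − 9/2 + 1/3 − 3 + 9 = 1087/252.
  ∫_0^1 u'(x)^2 dx = ∫_0^1 (16*x^6 + 72*x^5 + 81*x^4 + 8*x^3 + 18*x^2 + 1) dx. Term by term:
    ∫_0^1 16*x^6 dx = 16/7;  ∫_0^1 72*x^5 dx = 12;  ∫_0^1 81*x^4 dx = 81/5;
    ∫_0^1 8*x^3 dx = 2;  ∫_0^1 18*x^2 dx = 6;  ∫_0^1 1 dx = 1.
  Sum: 16/7 + 12 + 81/5 + 2 + 6 + 1 = 1382/35.
Adding: ||u||_{H^1}^2 = 1087/252 + 1382/35 = 55187/1260.


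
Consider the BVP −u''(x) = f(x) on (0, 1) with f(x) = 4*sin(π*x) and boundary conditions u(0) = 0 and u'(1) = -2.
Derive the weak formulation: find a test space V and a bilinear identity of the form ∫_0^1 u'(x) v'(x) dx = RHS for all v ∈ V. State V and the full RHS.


V = {v ∈ H^1(0, 1) : v(0) = 0} (test functions vanish at x = 0 where u is specified); weak form: ∫_0^1 u'v' dx = ∫_0^1 (4*sin(π*x)) v dx − 2·v(1) for all v ∈ V.

Multiply both sides by a test function v and integrate from 0 to 1:
  ∫_0^1 −u''(x) v(x) dx = ∫_0^1 f(x) v(x) dx.
Integrate the LHS by parts once:
  ∫_0^1 −u'' v dx = −[u'(x) v(x)]_0^1 + ∫_0^1 u'(x) v'(x) dx.
Thus ∫_0^1 u'(x) v'(x) dx = ∫_0^1 f(x) v(x) dx + [u'(x) v(x)]_0^1.
Choose V so that boundary terms are either known or forced to vanish.
Mixed BC: u(0) = 0 (Dirichlet) and u'(1) = -2 (Neumann). Define V = {v ∈ H^1(0, 1) : v(0) = 0}. Then [u' v]_0^1 = u'(1)·v(1) − u'(0)·0 = − 2·v(1).
Weak formulation: find u (satisfying any essential BC) such that ∫_0^1 u'(x) v'(x) dx = ∫_0^1 f v dx − 2·v(1) for all v ∈ V (Dirichlet at 0 absorbed into V; Neumann datum at x = 1 contributes the boundary term).
Substituting f(x) = 4*sin(π*x), the right-hand side is ∫_0^1 (4*sin(π*x)) v dx − 2·v(1).


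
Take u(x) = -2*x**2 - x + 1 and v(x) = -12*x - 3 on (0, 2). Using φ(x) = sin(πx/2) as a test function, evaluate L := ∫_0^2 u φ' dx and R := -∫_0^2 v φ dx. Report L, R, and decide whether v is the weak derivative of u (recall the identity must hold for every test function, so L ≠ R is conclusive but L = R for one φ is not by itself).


LHS = 20/π, RHS = 60/π. No, v is not the weak derivative of u.

u(x) = -2*x**2 - x + 1, classical derivative u'(x) = -4*x - 1.
φ(x) = sin(πx/2), so φ'(x) = π*cos(π*x/2)/2.
Note φ(0) = φ(2) = 0, so the boundary term u·φ vanishes.
LHS = ∫_0^2 u(x) φ'(x) dx = ∫_0^2 (-π*x^2*cos(π*x/2) - π*x*cos(π*x/2)/2 + π*cos(π*x/2)/2) dx. Term by term:
  ∫_0^2 π*cos(π*x/2)/2 dx = 0;  ∫_0^2 -π*x^2*cos(π*x/2) dx = 16/π;  ∫_0^2 -π*x*cos(π*x/2)/2 dx = 4/π.
Sum: 0 + 16/π + 4/π = 20/π.
So LHS = 20/π.
∫_0^2 v(x) φ(x) dx = ∫_0^2 (-12*x*sin(π*x/2) - 3*sin(π*x/2)) dx. Term by term:
  ∫_0^2 -3*sin(π*x/2) dx = -12/π;  ∫_0^2 -12*x*sin(π*x/2) dx = -48/π.
Sum: -12/π − 48/π = -60/π.
So RHS = -∫_0^2 v(x) φ(x) dx = 60/π.
LHS − RHS = -40/π ≠ 0, so the identity fails.
(For a valid weak derivative the identity must hold for EVERY test function, in particular this one. The failure shows v is NOT the weak derivative of u.)
Correct weak derivative would be u'(x) = -4*x - 1.


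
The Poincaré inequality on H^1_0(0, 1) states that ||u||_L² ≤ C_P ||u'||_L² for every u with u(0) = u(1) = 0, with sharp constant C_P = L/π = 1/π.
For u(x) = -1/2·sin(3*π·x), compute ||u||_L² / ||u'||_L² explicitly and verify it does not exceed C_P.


||u||_L² / ||u'||_L² = 1/(3*π) < C_P = 1/π.

u(x) = -1/2·sin(3*π·x), so u'(x) = -3*π*cos(3*π*x)/2.
Writing u(x) = A·sin(kπx/L) with A = -1/2 and k = 3, use ∫_0^L sin²(kπx/L) dx = L/2 and ∫_0^L cos²(kπx/L) dx = L/2.
u² = 1/4·sin²(3*π·x) and (u')² = 9*π^2/4·cos²(3*π·x), and each of sin², cos² integrates to L/2 = 1/2 over (0, 1).
∫_0^1 u² dx = 1/8, so ||u||_L² = sqrt(2)/4.
∫_0^1 (u')² dx = 9*π^2/8, so ||u'||_L² = 3*sqrt(2)*π/4.
Ratio ||u||_L² / ||u'||_L² = 1/(3*π).
Sharp Poincaré constant on H^1_0(0, 1) is C_P = L/π = 1/π, achieved by sin(π·x).
This is the k = 3 harmonic; the ratio L/(kπ) is strictly less than C_P = L/π, consistent with the sharp inequality ||u||_L² ≤ C_P ||u'||_L².


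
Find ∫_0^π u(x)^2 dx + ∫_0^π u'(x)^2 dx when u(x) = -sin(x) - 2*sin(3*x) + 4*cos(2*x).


||u||_{H^1(0,π)}^2 = -208/3 + 61*π

u'(x) = -8*sin(2*x) - cos(x) - 6*cos(3*x).
Expand u² and (u')² and integrate term by term on (0, π), using: for integers n ≥ 1, ∫_0^π sin²(nx) dx = ∫_0^π cos²(nx) dx = π/2; for n ≠ n', ∫_0^π sin(nx)sin(n'x) dx = ∫_0^π cos(nx)cos(n'x) dx = 0; and by product-to-sum, ∫_0^π sin(nx)cos(n'x) dx = ½∫_0^π [sin((n+n')x) + sin((n−n')x)] dx, which is 0 when n+n' is even and 2n/(n²−n'²) when n+n' is odd (it need not vanish on (0, π)).
  u² squared terms: (-1)²·∫sin(x)² dx = 1·π/2 = π/2;  (-2)²·∫sin(3x)² dx = 4·π/2 = 2*π;  (4)²·∫cos(2x)² dx = 16·π/2 = 8*π.
  u² cross terms: 2·(-1)·(-2)·∫sin(x)·sin(3x) dx = 4·(0) = 0;  2·(-1)·(4)·∫sin(x)·cos(2x) dx = -8·(-2/3) = 16/3;  2·(-2)·(4)·∫sin(3x)·cos(2x) dx = -16·(6/5) = -96/5.
  So ∫_0^π u² dx = π/2 + 2*π + 8*π + 0 + 16/3 − 96/5 = -208/15 + 21*π/2.
  (u')² squared terms: (-1)²·∫cos(x)² dx = 1·π/2 = π/2;  (-8)²·∫sin(2x)² dx = 64·π/2 = 32*π;  (-6)²·∫cos(3x)² dx = 36·π/2 = 18*π.
  (u')² cross terms: 2·(-1)·(-8)·∫cos(x)·sin(2x) dx = 16·(4/3) = 64/3;  2·(-1)·(-6)·∫cos(x)·cos(3x) dx = 12·(0) = 0;  2·(-8)·(-6)·∫sin(2x)·cos(3x) dx = 96·(-4/5) = -384/5.
  So ∫_0^π (u')² dx = π/2 + 32*π + 18*π + 64/3 + 0 − 384/5 = -832/15 + 101*π/2.
||u||_{H^1}^2 = (-208/15 + 21*π/2) + (-832/15 + 101*π/2) = -208/3 + 61*π.


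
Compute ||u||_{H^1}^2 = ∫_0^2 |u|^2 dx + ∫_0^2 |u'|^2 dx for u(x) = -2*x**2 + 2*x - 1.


||u||_{H^1}^2 = 138/5

The H^1 norm (squared) on an interval (0, L) is
  ||u||_{H^1}^2 = ∫_0^L u(x)^2 dx + ∫_0^L u'(x)^2 dx.
Compute u'(x) = 2 - 4*x.
Then u(x)^2 = 4*x**4 - 8*x**3 + 8*x**2 - 4*x + 1 and u'(x)^2 = 16*x**2 - 16*x + 4.
Integrate each monomial from 0 to 2 using ∫_0^2 c·x^n dx = c·2^(n+1)/(n+1):
  ∫_0^2 u(x)^2 dx = ∫_0^2 (4*x^4 - 8*x^3 + 8*x^2 - 4*x + 1) dx. Term by term:
    ∫_0^2 4*x^4 dx = 128/5;  ∫_0^2 -8*x^3 dx = -32;  ∫_0^2 8*x^2 dx = 64/3;
    ∫_0^2 -4*x dx = -8;  ∫_0^2 1 dx = 2.
  Sum: 128/5 − 32 + 64/3 − 8 + 2 = 134/15.
  ∫_0^2 u'(x)^2 dx = ∫_0^2 (16*x^2 - 16*x + 4) dx. Term by term:
    ∫_0^2 16*x^2 dx = 128/3;  ∫_0^2 -16*x dx = -32;  ∫_0^2 4 dx = 8.
  Sum: 128/3 − 32 + 8 = 56/3.
Adding: ||u||_{H^1}^2 = 134/15 + 56/3 = 138/5.


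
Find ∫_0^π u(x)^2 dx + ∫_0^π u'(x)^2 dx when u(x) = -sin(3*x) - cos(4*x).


||u||_{H^1(0,π)}^2 = -204/7 + 27*π/2

u'(x) = 4*sin(4*x) - 3*cos(3*x).
Expand u² and (u')² and integrate term by term on (0, π), using: for integers n ≥ 1, ∫_0^π sin²(nx) dx = ∫_0^π cos²(nx) dx = π/2; for n ≠ n', ∫_0^π sin(nx)sin(n'x) dx = ∫_0^π cos(nx)cos(n'x) dx = 0; and by product-to-sum, ∫_0^π sin(nx)cos(n'x) dx = ½∫_0^π [sin((n+n')x) + sin((n−n')x)] dx, which is 0 when n+n' is even and 2n/(n²−n'²) when n+n' is odd (it need not vanish on (0, π)).
  u² squared terms: (-1)²·∫cos(4x)² dx = 1·π/2 = π/2;  (-1)²·∫sin(3x)² dx = 1·π/2 = π/2.
  u² cross terms: 2·(-1)·(-1)·∫cos(4x)·sin(3x) dx = 2·(-6/7) = -12/7.
  So ∫_0^π u² dx = π/2 + π/2 − 12/7 = -12/7 + π.
  (u')² squared terms: (-3)²·∫cos(3x)² dx = 9·π/2 = 9*π/2;  (4)²·∫sin(4x)² dx = 16·π/2 = 8*π.
  (u')² cross terms: 2·(-3)·(4)·∫cos(3x)·sin(4x) dx = -24·(8/7) = -192/7.
  So ∫_0^π (u')² dx = 9*π/2 + 8*π − 192/7 = -192/7 + 25*π/2.
||u||_{H^1}^2 = (-12/7 + π) + (-192/7 + 25*π/2) = -204/7 + 27*π/2.


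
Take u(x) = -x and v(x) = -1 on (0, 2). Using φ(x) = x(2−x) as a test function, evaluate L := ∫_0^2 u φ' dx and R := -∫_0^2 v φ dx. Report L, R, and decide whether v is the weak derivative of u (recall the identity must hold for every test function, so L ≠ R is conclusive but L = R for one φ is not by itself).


LHS = 4/3, RHS = 4/3. Yes, v = u' weakly.

u(x) = -x, classical derivative u'(x) = -1.
φ(x) = x(2−x), so φ'(x) = 2 - 2*x.
Note φ(0) = φ(2) = 0, so the boundary term u·φ vanishes.
LHS = ∫_0^2 u(x) φ'(x) dx = ∫_0^2 (2*x^2 - 2*x) dx. Term by term:
  ∫_0^2 2*x^2 dx = 16/3;  ∫_0^2 -2*x dx = -4.
Sum: 16/3 − 4 = 4/3.
So LHS = 4/3.
∫_0^2 v(x) φ(x) dx = ∫_0^2 (x^2 - 2*x) dx. Term by term:
  ∫_0^2 x^2 dx = 8/3;  ∫_0^2 -2*x dx = -4.
Sum: 8/3 − 4 = -4/3.
So RHS = -∫_0^2 v(x) φ(x) dx = 4/3.
LHS = RHS, so the identity holds for this test φ.
Moreover u is smooth here and v(x) = u'(x) = -1 pointwise, so the identity holds for every test function. Hence v is the weak derivative of u.


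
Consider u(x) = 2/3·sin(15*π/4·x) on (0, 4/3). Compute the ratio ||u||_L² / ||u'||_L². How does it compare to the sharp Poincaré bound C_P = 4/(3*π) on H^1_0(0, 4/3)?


||u||_L² / ||u'||_L² = 4/(15*π) < C_P = 4/(3*π).

u(x) = 2/3·sin(15*π/4·x), so u'(x) = 5*π*cos(15*π*x/4)/2.
Writing u(x) = A·sin(kπx/L) with A = 2/3 and k = 5, use ∫_0^L sin²(kπx/L) dx = L/2 and ∫_0^L cos²(kπx/L) dx = L/2.
u² = 4/9·sin²(15*π/4·x) and (u')² = 25*π^2/4·cos²(15*π/4·x), and each of sin², cos² integrates to L/2 = 2/3 over (0, 4/3).
∫_0^4/3 u² dx = 8/27, so ||u||_L² = 2*sqrt(6)/9.
∫_0^4/3 (u')² dx = 25*π^2/6, so ||u'||_L² = 5*sqrt(6)*π/6.
Ratio ||u||_L² / ||u'||_L² = 4/(15*π).
Sharp Poincaré constant on H^1_0(0, 4/3) is C_P = L/π = 4/(3*π), achieved by sin(3*π/4·x).
This is the k = 5 harmonic; the ratio L/(kπ) is strictly less than C_P = L/π, consistent with the sharp inequality ||u||_L² ≤ C_P ||u'||_L².


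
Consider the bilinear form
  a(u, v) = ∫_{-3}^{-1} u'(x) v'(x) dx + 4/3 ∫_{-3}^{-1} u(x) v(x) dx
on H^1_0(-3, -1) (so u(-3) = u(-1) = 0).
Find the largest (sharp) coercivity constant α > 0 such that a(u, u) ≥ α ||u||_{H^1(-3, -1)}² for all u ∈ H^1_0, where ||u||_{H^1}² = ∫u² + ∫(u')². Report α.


α = 1

Coercivity of a(·,·) on H^1_0(-3, -1) means a(u, u) ≥ α ||u||_{H^1}² for every u ∈ H^1_0.
The interval has length L = 2, and Poincaré/coercivity depend only on L. Here a(u, u) = ∫(u')² + (4/3)·∫u².
Here c = 4/3 ≥ 1, so a(u,u) = ∫(u')² + c∫u² ≥ ∫(u')² + ∫u² = ||u||_{H^1}², i.e. α = 1 works. No larger α is possible: a(u,u) ≥ α||u||_{H^1}² means (1−α)∫(u')² ≥ (α−c)∫u², and for the modes u_n = sin(nπ(x−x₀)/L) (x₀ the left endpoint) one has ∫u_n²/∫(u_n')² = (L/(nπ))² → 0, so a(u_n,u_n)/||u_n||_{H^1}² → 1. Hence the optimal constant is α = 1.
Therefore α = 1.


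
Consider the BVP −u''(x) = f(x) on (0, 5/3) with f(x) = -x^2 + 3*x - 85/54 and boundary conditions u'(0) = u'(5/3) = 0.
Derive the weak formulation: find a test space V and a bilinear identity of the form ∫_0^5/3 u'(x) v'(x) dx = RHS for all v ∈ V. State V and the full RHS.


V = H^1(0, 5/3) (no boundary constraint on v; u is determined up to an additive constant); weak form: ∫_0^5/3 u'v' dx = ∫_0^5/3 (-x^2 + 3*x - 85/54) v dx for all v ∈ V.

Multiply both sides by a test function v and integrate from 0 to 5/3:
  ∫_0^5/3 −u''(x) v(x) dx = ∫_0^5/3 f(x) v(x) dx.
Integrate the LHS by parts once:
  ∫_0^5/3 −u'' v dx = −[u'(x) v(x)]_0^5/3 + ∫_0^5/3 u'(x) v'(x) dx.
Thus ∫_0^5/3 u'(x) v'(x) dx = ∫_0^5/3 f(x) v(x) dx + [u'(x) v(x)]_0^5/3.
Choose V so that boundary terms are either known or forced to vanish.
u has homogeneous Neumann: u'(0) = u'(5/3) = 0. So [u' v]_0^5/3 = 0·v(5/3) − 0·v(0) = 0 for any v; take V = H^1(0, 5/3).
Weak formulation: find u (satisfying any essential BC) such that ∫_0^5/3 u'(x) v'(x) dx = ∫_0^5/3 f v dx for all v ∈ V (homogeneous Neumann, so boundary terms vanish).
Substituting f(x) = -x^2 + 3*x - 85/54, the right-hand side is ∫_0^5/3 (-x^2 + 3*x - 85/54) v dx.
Compatibility check (pure Neumann): taking v ≡ 1 ∈ V gives 0 = ∫_0^5/3 f dx + (0) − (0), i.e. ∫_0^5/3 f dx must equal u'(0) − u'(5/3) = 0. Indeed ∫_0^5/3 (-x^2 + 3*x - 85/54) dx = 0, so the data are compatible. The solution is then unique only up to an additive constant (fix it e.g. by requiring ∫_0^5/3 u dx = 0).


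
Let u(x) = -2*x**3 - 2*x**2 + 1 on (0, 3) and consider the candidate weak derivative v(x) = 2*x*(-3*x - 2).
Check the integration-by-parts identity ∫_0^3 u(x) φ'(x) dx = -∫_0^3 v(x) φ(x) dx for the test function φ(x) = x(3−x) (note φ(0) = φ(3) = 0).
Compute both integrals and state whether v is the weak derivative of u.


LHS = 999/10, RHS = 999/10. Yes, v = u' weakly.

u(x) = -2*x**3 - 2*x**2 + 1, classical derivative u'(x) = -6*x**2 - 4*x.
φ(x) = x(3−x), so φ'(x) = 3 - 2*x.
Note φ(0) = φ(3) = 0, so the boundary term u·φ vanishes.
LHS = ∫_0^3 u(x) φ'(x) dx = ∫_0^3 (4*x^4 - 2*x^3 - 6*x^2 - 2*x + 3) dx. Term by term:
  ∫_0^3 4*x^4 dx = 972/5;  ∫_0^3 -2*x^3 dx = -81/2;  ∫_0^3 -6*x^2 dx = -54;
  ∫_0^3 -2*x dx = -9;  ∫_0^3 3 dx = 9.
Sum: 972/5 − 81/2 − 54 − 9 + 9 = 999/10.
So LHS = 999/10.
∫_0^3 v(x) φ(x) dx = ∫_0^3 (6*x^4 - 14*x^3 - 12*x^2) dx. Term by term:
  ∫_0^3 6*x^4 dx = 1458/5;  ∫_0^3 -14*x^3 dx = -567/2;  ∫_0^3 -12*x^2 dx = -108.
Sum: 1458/5 − 567/2 − 108 = -999/10.
So RHS = -∫_0^3 v(x) φ(x) dx = 999/10.
LHS = RHS, so the identity holds for this test φ.
Moreover u is smooth here and v(x) = u'(x) = -6*x**2 - 4*x pointwise, so the identity holds for every test function. Hence v is the weak derivative of u.


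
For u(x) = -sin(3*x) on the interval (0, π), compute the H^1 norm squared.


||u||_{H^1(0,π)}^2 = 5*π

u'(x) = -3*cos(3*x).
Expand u² and (u')² and integrate term by term on (0, π), using: for integers n ≥ 1, ∫_0^π sin²(nx) dx = ∫_0^π cos²(nx) dx = π/2; for n ≠ n', ∫_0^π sin(nx)sin(n'x) dx = ∫_0^π cos(nx)cos(n'x) dx = 0; and by product-to-sum, ∫_0^π sin(nx)cos(n'x) dx = ½∫_0^π [sin((n+n')x) + sin((n−n')x)] dx, which is 0 when n+n' is even and 2n/(n²−n'²) when n+n' is odd (it need not vanish on (0, π)).
  u² squared terms: (-1)²·∫sin(3x)² dx = 1·π/2 = π/2.
  So ∫_0^π u² dx = π/2.
  (u')² squared terms: (-3)²·∫cos(3x)² dx = 9·π/2 = 9*π/2.
  So ∫_0^π (u')² dx = 9*π/2.
||u||_{H^1}^2 = (π/2) + (9*π/2) = 5*π.


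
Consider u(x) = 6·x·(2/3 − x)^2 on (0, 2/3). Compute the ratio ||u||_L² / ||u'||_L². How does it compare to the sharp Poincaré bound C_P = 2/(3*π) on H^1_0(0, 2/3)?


||u||_L² / ||u'||_L² = sqrt(14)/21 < C_P = 2/(3*π).

u(x) = 6·x·(2/3 − x)^2, so u'(x) = 2*(x - 2/3)*(9*x - 2).
u(x) = 6·x·(2/3 − x)^2 vanishes at x = 0 and x = 2/3, so u ∈ H^1_0(0, 2/3). Differentiate via the product rule and integrate the resulting polynomials term by term.
  ∫_0^2/3 u² dx = ∫_0^2/3 (36*x^6 - 96*x^5 + 96*x^4 - 128*x^3/3 + 64*x^2/9) dx. Term by term:
    ∫_0^2/3 36*x^6 dx = 512/1701;  ∫_0^2/3 -96*x^5 dx = -1024/729;  ∫_0^2/3 96*x^4 dx = 1024/405;
    ∫_0^2/3 -128*x^3/3 dx = -512/243;  ∫_0^2/3 64*x^2/9 dx = 512/729.
  Sum: 512/1701 − 1024/729 + 1024/405 − 512/243 + 512/729 = 512/25515.
  ∫_0^2/3 (u')² dx = ∫_0^2/3 (324*x^4 - 576*x^3 + 352*x^2 - 256*x/3 + 64/9) dx. Term by term:
    ∫_0^2/3 324*x^4 dx = 128/15;  ∫_0^2/3 -576*x^3 dx = -256/9;  ∫_0^2/3 352*x^2 dx = 2816/81;
    ∫_0^2/3 -256*x/3 dx = -512/27;  ∫_0^2/3 64/9 dx = 128/27.
  Sum: 128/15 − 256/9 + 2816/81 − 512/27 + 128/27 = 256/405.
∫_0^2/3 u² dx = 512/25515, so ||u||_L² = 16*sqrt(70)/945.
∫_0^2/3 (u')² dx = 256/405, so ||u'||_L² = 16*sqrt(5)/45.
Ratio ||u||_L² / ||u'||_L² = sqrt(14)/21.
Sharp Poincaré constant on H^1_0(0, 2/3) is C_P = L/π = 2/(3*π), achieved by sin(3*π/2·x).
A polynomial bump cannot attain the sharp Poincaré constant (only the first sine eigenfunction does), so the ratio is strictly less than C_P, consistent with ||u||_L² ≤ C_P ||u'||_L².


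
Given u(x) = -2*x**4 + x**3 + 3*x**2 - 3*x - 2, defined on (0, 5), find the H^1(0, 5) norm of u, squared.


||u||_{H^1}^2 = 72368945/63

The H^1 norm (squared) on an interval (0, L) is
  ||u||_{H^1}^2 = ∫_0^L u(x)^2 dx + ∫_0^L u'(x)^2 dx.
Compute u'(x) = -8*x**3 + 3*x**2 + 6*x - 3.
Then u(x)^2 = 4*x**8 - 4*x**7 - 11*x**6 + 18*x**5 + 11*x**4 - 22*x**3 - 3*x**2 + 12*x + 4 and u'(x)^2 = 64*x**6 - 48*x**5 - 87*x**4 + 84*x**3 + 18*x**2 - 36*x + 9.
Integrate each monomial from 0 to 5 using ∫_0^5 c·x^n dx = c·5^(n+1)/(n+1):
  ∫_0^5 u(x)^2 dx = ∫_0^5 (4*x^8 - 4*x^7 - 11*x^6 + 18*x^5 + 11*x^4 - 22*x^3 - 3*x^2 + 12*x + 4) dx. Term by term:
    ∫_0^5 4*x^8 dx = 7812500/9;  ∫_0^5 -4*x^7 dx = -390625/2;  ∫_0^5 -11*x^6 dx = -859375/7;
    ∫_0^5 18*x^5 dx = 46875;  ∫_0^5 11*x^4 dx = 6875;  ∫_0^5 -22*x^3 dx = -6875/2;
    ∫_0^5 -3*x^2 dx = -125;  ∫_0^5 12*x dx = 150;  ∫_0^5 4 dx = 20.
  Sum: 7812500/9 − 390625/2 − 859375/7 + 46875 + 6875 − 6875/2 − 125 + 150 + 20 = 37820960/63.
  ∫_0^5 u'(x)^2 dx = ∫_0^5 (64*x^6 - 48*x^5 - 87*x^4 + 84*x^3 + 18*x^2 - 36*x + 9) dx. Term by term:
    ∫_0^5 64*x^6 dx = 5000000/7;  ∫_0^5 -48*x^5 dx = -125000;  ∫_0^5 -87*x^4 dx = -54375;
    ∫_0^5 84*x^3 dx = 13125;  ∫_0^5 18*x^2 dx = 750;  ∫_0^5 -36*x dx = -450;
    ∫_0^5 9 dx = 45.
  Sum: 5000000/7 − 125000 − 54375 + 13125 + 750 − 450 + 45 = 3838665/7.
Adding: ||u||_{H^1}^2 = 37820960/63 + 3838665/7 = 72368945/63.


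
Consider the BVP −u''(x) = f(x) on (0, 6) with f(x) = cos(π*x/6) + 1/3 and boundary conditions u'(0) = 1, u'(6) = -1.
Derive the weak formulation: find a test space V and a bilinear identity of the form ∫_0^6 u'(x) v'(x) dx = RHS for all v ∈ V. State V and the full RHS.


V = H^1(0, 6) (v unrestricted at boundary; u is determined up to an additive constant); weak form: ∫_0^6 u'v' dx = ∫_0^6 (cos(π*x/6) + 1/3) v dx − v(6) − v(0) for all v ∈ V.

Multiply both sides by a test function v and integrate from 0 to 6:
  ∫_0^6 −u''(x) v(x) dx = ∫_0^6 f(x) v(x) dx.
Integrate the LHS by parts once:
  ∫_0^6 −u'' v dx = −[u'(x) v(x)]_0^6 + ∫_0^6 u'(x) v'(x) dx.
Thus ∫_0^6 u'(x) v'(x) dx = ∫_0^6 f(x) v(x) dx + [u'(x) v(x)]_0^6.
Choose V so that boundary terms are either known or forced to vanish.
u has inhomogeneous Neumann u'(0) = 1, u'(6) = -1. [u' v]_0^6 = (-1)·v(6) − (1)·v(0) = − v(6) − v(0). Take V = H^1(0, 6); boundary term becomes part of RHS.
Weak formulation: find u (satisfying any essential BC) such that ∫_0^6 u'(x) v'(x) dx = ∫_0^6 f v dx − v(6) − v(0) for all v ∈ V (Neumann data are natural BCs: they enter the RHS as boundary terms).
Substituting f(x) = cos(π*x/6) + 1/3, the right-hand side is ∫_0^6 (cos(π*x/6) + 1/3) v dx − v(6) − v(0).
Compatibility check (pure Neumann): taking v ≡ 1 ∈ V gives 0 = ∫_0^6 f dx + (-1) − (1), i.e. ∫_0^6 f dx must equal u'(0) − u'(6) = 2. Indeed ∫_0^6 (cos(π*x/6) + 1/3) dx = 2, so the data are compatible. The solution is then unique only up to an additive constant (fix it e.g. by requiring ∫_0^6 u dx = 0).


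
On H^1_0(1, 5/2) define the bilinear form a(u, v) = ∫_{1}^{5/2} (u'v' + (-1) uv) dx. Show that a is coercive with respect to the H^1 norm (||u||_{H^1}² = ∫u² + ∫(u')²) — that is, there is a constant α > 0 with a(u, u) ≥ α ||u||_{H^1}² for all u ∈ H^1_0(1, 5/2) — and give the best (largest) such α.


α = (-9 + 4*π^2)/(9 + 4*π^2)

Coercivity of a(·,·) on H^1_0(1, 5/2) means a(u, u) ≥ α ||u||_{H^1}² for every u ∈ H^1_0.
The interval has length L = 3/2, and Poincaré/coercivity depend only on L. Here a(u, u) = ∫(u')² + (-1)·∫u².
Here c = -1 < 0 with |c| < (π/L)² = 4*π^2/9, so coercivity still holds. The condition a(u,u) ≥ α||u||_{H^1}² reads (1−α)∫(u')² ≥ (α−c)∫u². Any admissible α is ≤ 1 (rapidly oscillating u have ∫u²/∫(u')² → 0), and α = 1 would force 0 ≥ (1−c)∫u², impossible since c < 1; so 1−α > 0. By the sharp Poincaré inequality on H^1_0 of an interval of length L, ∫(u')² ≥ (π/L)²∫u² with equality for the first sine mode sin(π(x−x₀)/L) (x₀ the left endpoint), so the inequality holds for all u iff (1−α)(π/L)² ≥ α − c, i.e. α ≤ ((π/L)² + c)/((π/L)² + 1) = (1 + c(L/π)²)/(1 + (L/π)²). (Direct route, valid since c ≤ 0: Poincaré gives c∫u² ≥ c(L/π)²∫(u')², so a(u,u) ≥ (1 + c(L/π)²)∫(u')², while ||u||_{H^1}² ≤ (1 + (L/π)²)∫(u')²; dividing yields the same α.) With (π/L)² = 4*π^2/9 and c = -1, the largest admissible constant is α = ((π/L)² + c)/((π/L)² + 1).
Simplifying, α = (-9 + 4*π^2)/(9 + 4*π^2).


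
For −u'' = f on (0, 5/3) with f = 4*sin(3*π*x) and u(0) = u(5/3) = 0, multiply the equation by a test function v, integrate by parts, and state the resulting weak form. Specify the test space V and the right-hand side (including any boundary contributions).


V = H^1_0(0, 5/3) (so v(0) = v(5/3) = 0); weak form: ∫_0^5/3 u'v' dx = ∫_0^5/3 (4*sin(3*π*x)) v dx for all v ∈ V.

Multiply both sides by a test function v and integrate from 0 to 5/3:
  ∫_0^5/3 −u''(x) v(x) dx = ∫_0^5/3 f(x) v(x) dx.
Integrate the LHS by parts once:
  ∫_0^5/3 −u'' v dx = −[u'(x) v(x)]_0^5/3 + ∫_0^5/3 u'(x) v'(x) dx.
Thus ∫_0^5/3 u'(x) v'(x) dx = ∫_0^5/3 f(x) v(x) dx + [u'(x) v(x)]_0^5/3.
Choose V so that boundary terms are either known or forced to vanish.
u is Dirichlet: u(0) = u(5/3) = 0. Let V = H^1_0(0, 5/3); then v(0) = v(5/3) = 0, and [u' v]_0^5/3 = 0.
Weak formulation: find u (satisfying any essential BC) such that ∫_0^5/3 u'(x) v'(x) dx = ∫_0^5/3 f v dx for all v ∈ V.
Substituting f(x) = 4*sin(3*π*x), the right-hand side is ∫_0^5/3 (4*sin(3*π*x)) v dx.


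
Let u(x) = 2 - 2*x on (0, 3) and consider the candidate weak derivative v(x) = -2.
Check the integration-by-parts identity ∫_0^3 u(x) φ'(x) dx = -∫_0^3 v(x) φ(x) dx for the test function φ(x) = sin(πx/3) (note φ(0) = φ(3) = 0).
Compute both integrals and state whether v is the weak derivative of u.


LHS = 12/π, RHS = 12/π. Yes, v = u' weakly.

u(x) = 2 - 2*x, classical derivative u'(x) = -2.
φ(x) = sin(πx/3), so φ'(x) = π*cos(π*x/3)/3.
Note φ(0) = φ(3) = 0, so the boundary term u·φ vanishes.
LHS = ∫_0^3 u(x) φ'(x) dx = ∫_0^3 (-2*π*x*cos(π*x/3)/3 + 2*π*cos(π*x/3)/3) dx. Term by term:
  ∫_0^3 2*π*cos(π*x/3)/3 dx = 0;  ∫_0^3 -2*π*x*cos(π*x/3)/3 dx = 12/π.
Sum: 0 + 12/π = 12/π.
So LHS = 12/π.
∫_0^3 v(x) φ(x) dx = ∫_0^3 (-2*sin(π*x/3)) dx. Term by term:
  ∫_0^3 -2*sin(π*x/3) dx = -12/π.
So RHS = -∫_0^3 v(x) φ(x) dx = 12/π.
LHS = RHS, so the identity holds for this test φ.
Moreover u is smooth here and v(x) = u'(x) = -2 pointwise, so the identity holds for every test function. Hence v is the weak derivative of u.


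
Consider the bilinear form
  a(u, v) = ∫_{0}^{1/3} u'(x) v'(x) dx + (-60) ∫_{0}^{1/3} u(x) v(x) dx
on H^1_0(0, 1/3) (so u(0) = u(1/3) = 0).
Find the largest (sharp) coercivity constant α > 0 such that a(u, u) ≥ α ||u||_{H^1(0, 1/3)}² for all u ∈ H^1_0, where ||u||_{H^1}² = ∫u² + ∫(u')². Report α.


α = 3*(-20 + 3*π^2)/(1 + 9*π^2)

Coercivity of a(·,·) on H^1_0(0, 1/3) means a(u, u) ≥ α ||u||_{H^1}² for every u ∈ H^1_0.
The interval has length L = 1/3, and Poincaré/coercivity depend only on L. Here a(u, u) = ∫(u')² + (-60)·∫u².
Here c = -60 < 0 with |c| < (π/L)² = 9*π^2, so coercivity still holds. The condition a(u,u) ≥ α||u||_{H^1}² reads (1−α)∫(u')² ≥ (α−c)∫u². Any admissible α is ≤ 1 (rapidly oscillating u have ∫u²/∫(u')² → 0), and α = 1 would force 0 ≥ (1−c)∫u², impossible since c < 1; so 1−α > 0. By the sharp Poincaré inequality on H^1_0 of an interval of length L, ∫(u')² ≥ (π/L)²∫u² with equality for the first sine mode sin(π(x−x₀)/L) (x₀ the left endpoint), so the inequality holds for all u iff (1−α)(π/L)² ≥ α − c, i.e. α ≤ ((π/L)² + c)/((π/L)² + 1) = (1 + c(L/π)²)/(1 + (L/π)²). (Direct route, valid since c ≤ 0: Poincaré gives c∫u² ≥ c(L/π)²∫(u')², so a(u,u) ≥ (1 + c(L/π)²)∫(u')², while ||u||_{H^1}² ≤ (1 + (L/π)²)∫(u')²; dividing yields the same α.) With (π/L)² = 9*π^2 and c = -60, the largest admissible constant is α = ((π/L)² + c)/((π/L)² + 1).
Simplifying, α = 3*(-20 + 3*π^2)/(1 + 9*π^2).


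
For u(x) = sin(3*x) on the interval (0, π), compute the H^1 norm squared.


||u||_{H^1(0,π)}^2 = 5*π

u'(x) = 3*cos(3*x).
Expand u² and (u')² and integrate term by term on (0, π), using: for integers n ≥ 1, ∫_0^π sin²(nx) dx = ∫_0^π cos²(nx) dx = π/2; for n ≠ n', ∫_0^π sin(nx)sin(n'x) dx = ∫_0^π cos(nx)cos(n'x) dx = 0; and by product-to-sum, ∫_0^π sin(nx)cos(n'x) dx = ½∫_0^π [sin((n+n')x) + sin((n−n')x)] dx, which is 0 when n+n' is even and 2n/(n²−n'²) when n+n' is odd (it need not vanish on (0, π)).
  u² squared terms: (1)²·∫sin(3x)² dx = 1·π/2 = π/2.
  So ∫_0^π u² dx = π/2.
  (u')² squared terms: (3)²·∫cos(3x)² dx = 9·π/2 = 9*π/2.
  So ∫_0^π (u')² dx = 9*π/2.
||u||_{H^1}^2 = (π/2) + (9*π/2) = 5*π.


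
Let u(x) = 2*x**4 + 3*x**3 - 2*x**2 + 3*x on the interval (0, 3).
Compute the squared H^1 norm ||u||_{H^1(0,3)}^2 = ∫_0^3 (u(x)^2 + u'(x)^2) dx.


||u||_{H^1}^2 = 4073283/70

The H^1 norm (squared) on an interval (0, L) is
  ||u||_{H^1}^2 = ∫_0^L u(x)^2 dx + ∫_0^L u'(x)^2 dx.
Compute u'(x) = 8*x**3 + 9*x**2 - 4*x + 3.
Then u(x)^2 = 4*x**8 + 12*x**7 + x**6 + 22*x**4 - 12*x**3 + 9*x**2 and u'(x)^2 = 64*x**6 + 144*x**5 + 17*x**4 - 24*x**3 + 70*x**2 - 24*x + 9.
Integrate each monomial from 0 to 3 using ∫_0^3 c·x^n dx = c·3^(n+1)/(n+1):
  ∫_0^3 u(x)^2 dx = ∫_0^3 (4*x^8 + 12*x^7 + x^6 + 22*x^4 - 12*x^3 + 9*x^2) dx. Term by term:
    ∫_0^3 4*x^8 dx = 8748;  ∫_0^3 12*x^7 dx = 19683/2;  ∫_0^3 x^6 dx = 2187/7;
    ∫_0^3 22*x^4 dx = 5346/5;  ∫_0^3 -12*x^3 dx = -243;  ∫_0^3 9*x^2 dx = 81.
  Sum: 8748 + 19683/2 + 2187/7 + 5346/5 − 243 + 81 = 1386639/70.
  ∫_0^3 u'(x)^2 dx = ∫_0^3 (64*x^6 + 144*x^5 + 17*x^4 - 24*x^3 + 70*x^2 - 24*x + 9) dx. Term by term:
    ∫_0^3 64*x^6 dx = 139968/7;  ∫_0^3 144*x^5 dx = 17496;  ∫_0^3 17*x^4 dx = 4131/5;
    ∫_0^3 -24*x^3 dx = -486;  ∫_0^3 70*x^2 dx = 630;  ∫_0^3 -24*x dx = -108;
    ∫_0^3 9 dx = 27.
  Sum: 139968/7 + 17496 + 4131/5 − 486 + 630 − 108 + 27 = 1343322/35.
Adding: ||u||_{H^1}^2 = 1386639/70 + 1343322/35 = 4073283/70.


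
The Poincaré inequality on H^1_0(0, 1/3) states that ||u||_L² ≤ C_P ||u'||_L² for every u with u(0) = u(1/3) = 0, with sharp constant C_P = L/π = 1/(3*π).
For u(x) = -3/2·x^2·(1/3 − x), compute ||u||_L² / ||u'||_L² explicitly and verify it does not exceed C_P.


||u||_L² / ||u'||_L² = sqrt(14)/42 < C_P = 1/(3*π).

u(x) = -3/2·x^2·(1/3 − x), so u'(x) = x*(9*x - 2)/2.
u(x) = -3/2·x^2·(1/3 − x) vanishes at x = 0 and x = 1/3, so u ∈ H^1_0(0, 1/3). Differentiate via the product rule and integrate the resulting polynomials term by term.
  ∫_0^1/3 u² dx = ∫_0^1/3 (9*x^6/4 - 3*x^5/2 + x^4/4) dx. Term by term:
    ∫_0^1/3 9*x^6/4 dx = 1/6804;  ∫_0^1/3 -3*x^5/2 dx = -1/2916;  ∫_0^1/3 x^4/4 dx = 1/4860.
  Sum: 1/6804 − 1/2916 + 1/4860 = 1/102060.
  ∫_0^1/3 (u')² dx = ∫_0^1/3 (81*x^4/4 - 9*x^3 + x^2) dx. Term by term:
    ∫_0^1/3 81*x^4/4 dx = 1/60;  ∫_0^1/3 -9*x^3 dx = -1/36;  ∫_0^1/3 x^2 dx = 1/81.
  Sum: 1/60 − 1/36 + 1/81 = 1/810.
∫_0^1/3 u² dx = 1/102060, so ||u||_L² = sqrt(35)/1890.
∫_0^1/3 (u')² dx = 1/810, so ||u'||_L² = sqrt(10)/90.
Ratio ||u||_L² / ||u'||_L² = sqrt(14)/42.
Sharp Poincaré constant on H^1_0(0, 1/3) is C_P = L/π = 1/(3*π), achieved by sin(3*π·x).
A polynomial bump cannot attain the sharp Poincaré constant (only the first sine eigenfunction does), so the ratio is strictly less than C_P, consistent with ||u||_L² ≤ C_P ||u'||_L².
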